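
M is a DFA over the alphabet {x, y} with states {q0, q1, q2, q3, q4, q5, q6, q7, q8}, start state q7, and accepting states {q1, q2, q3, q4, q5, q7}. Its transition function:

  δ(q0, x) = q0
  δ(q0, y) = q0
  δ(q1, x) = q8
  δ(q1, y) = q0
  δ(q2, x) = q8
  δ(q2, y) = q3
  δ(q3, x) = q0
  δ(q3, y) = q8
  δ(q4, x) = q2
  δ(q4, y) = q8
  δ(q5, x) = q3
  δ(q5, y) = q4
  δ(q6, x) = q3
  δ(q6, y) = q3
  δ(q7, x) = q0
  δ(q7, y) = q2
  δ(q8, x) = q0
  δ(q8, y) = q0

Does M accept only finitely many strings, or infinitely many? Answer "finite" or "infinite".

finite

The useful states (reachable from q7 and able to reach an accepting state) are {q2, q3, q7}.
Restricted to these states the transition graph has no cycle, so every accepting path has bounded length and L is finite.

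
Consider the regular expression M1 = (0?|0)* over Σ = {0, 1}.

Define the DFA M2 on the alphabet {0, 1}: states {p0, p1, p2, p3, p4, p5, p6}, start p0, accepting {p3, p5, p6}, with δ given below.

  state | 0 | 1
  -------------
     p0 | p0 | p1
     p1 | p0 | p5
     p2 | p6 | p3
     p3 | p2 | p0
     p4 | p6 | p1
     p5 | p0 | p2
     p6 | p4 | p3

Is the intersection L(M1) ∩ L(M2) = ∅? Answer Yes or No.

Yes

Converting the expression M1 to a DFA (subset construction, then merging equivalent states) gives the minimal DFA with states {r0, r1}, start state r0, accepting states {r0} and transitions r0: 0→r0, 1→r1; r1: 0→r1, 1→r1.
Exploring the product automaton M1 × M2 from the start pair (r0, p0), following both machines on each input symbol, reaches 8 state pairs: (r0, p0), (r1, p1), (r1, p0), (r1, p5), (r1, p2), (r1, p6), (r1, p3), (r1, p4).
M1 accepts in {r0} and M2 accepts in {p3, p5, p6}; no reachable pair has both components accepting, so no string drives both machines to acceptance simultaneously and L(M1) ∩ L(M2) = ∅.
So no string is accepted by both, and the intersection is empty.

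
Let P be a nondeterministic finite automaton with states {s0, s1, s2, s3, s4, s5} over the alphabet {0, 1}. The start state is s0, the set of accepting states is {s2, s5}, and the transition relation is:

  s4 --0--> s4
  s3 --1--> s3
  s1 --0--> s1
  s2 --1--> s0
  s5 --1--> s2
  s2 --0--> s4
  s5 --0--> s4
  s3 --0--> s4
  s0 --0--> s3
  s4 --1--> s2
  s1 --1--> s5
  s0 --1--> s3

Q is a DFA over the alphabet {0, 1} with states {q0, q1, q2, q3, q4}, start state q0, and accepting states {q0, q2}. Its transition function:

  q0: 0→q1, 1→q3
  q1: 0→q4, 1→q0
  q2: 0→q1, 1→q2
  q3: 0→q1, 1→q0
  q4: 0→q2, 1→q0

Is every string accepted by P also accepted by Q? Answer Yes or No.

Exploring the product automaton P × Q from the start pair (s0, q0), following both machines on each input symbol, reaches 12 state pairs: (s0, q0), (s3, q1), (s3, q3), (s4, q4), (s3, q0), (s4, q1), (s4, q2), (s2, q0), (s2, q2), (s0, q3), (s0, q2), (s3, q2).
P accepts in {s2, s5} and Q accepts in {q0, q2}. The reachable pairs whose P-component is accepting are (s2, q0), (s2, q2); in each of them the Q-component is accepting too, so the product for L(P) \ L(Q) (P-component accepting, Q-component rejecting) has no reachable accepting pair and the difference is empty.
Hence every string in L(P) is also in L(Q).

Yes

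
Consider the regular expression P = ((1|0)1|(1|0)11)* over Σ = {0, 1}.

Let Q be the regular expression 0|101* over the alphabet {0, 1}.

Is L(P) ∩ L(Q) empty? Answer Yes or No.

Yes

Converting the expression P to a DFA (subset construction, then merging equivalent states) gives the minimal DFA with states {p0, p1, p2, p3}, start state p0, accepting states {p0, p3} and transitions p0: 0→p1, 1→p1; p1: 0→p2, 1→p3; p2: 0→p2, 1→p2; p3: 0→p1, 1→p3.
Converting the expression Q to a DFA (subset construction, then merging equivalent states) gives the minimal DFA with states {q0, q1, q2, q3, q4}, start state q0, accepting states {q1, q4} and transitions q0: 0→q1, 1→q2; q1: 0→q3, 1→q3; q2: 0→q4, 1→q3; q3: 0→q3, 1→q3; q4: 0→q3, 1→q4.
Exploring the product automaton P × Q from the start pair (p0, q0), following both machines on each input symbol, reaches 7 state pairs: (p0, q0), (p1, q1), (p1, q2), (p2, q3), (p3, q3), (p2, q4), (p1, q3).
P accepts in {p0, p3} and Q accepts in {q1, q4}; no reachable pair has both components accepting, so no string drives both machines to acceptance simultaneously and L(P) ∩ L(Q) = ∅.
So no string is accepted by both, and the intersection is empty.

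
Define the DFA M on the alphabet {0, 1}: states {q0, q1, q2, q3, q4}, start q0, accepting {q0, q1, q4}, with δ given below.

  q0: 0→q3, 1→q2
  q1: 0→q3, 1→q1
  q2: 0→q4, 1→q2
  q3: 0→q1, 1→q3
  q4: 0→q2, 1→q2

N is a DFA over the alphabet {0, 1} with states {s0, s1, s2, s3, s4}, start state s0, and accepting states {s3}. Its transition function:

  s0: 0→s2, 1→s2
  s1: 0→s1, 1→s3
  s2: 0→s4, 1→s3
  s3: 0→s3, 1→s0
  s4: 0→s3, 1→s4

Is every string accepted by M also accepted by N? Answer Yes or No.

The empty string ε is in L(M) but not in L(N).
So L(M) ⊄ L(N).

No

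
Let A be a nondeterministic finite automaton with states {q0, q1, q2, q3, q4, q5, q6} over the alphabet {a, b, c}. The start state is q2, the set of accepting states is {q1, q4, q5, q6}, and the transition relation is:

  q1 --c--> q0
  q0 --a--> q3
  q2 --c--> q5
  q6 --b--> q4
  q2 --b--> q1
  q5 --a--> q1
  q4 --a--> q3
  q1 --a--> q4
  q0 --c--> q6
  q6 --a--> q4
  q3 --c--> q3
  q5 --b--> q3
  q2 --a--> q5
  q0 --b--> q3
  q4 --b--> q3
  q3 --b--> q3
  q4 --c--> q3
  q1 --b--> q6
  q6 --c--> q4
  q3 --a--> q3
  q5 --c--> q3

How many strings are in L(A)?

32

The useful subgraph on states {q0, q1, q2, q4, q5, q6} is acyclic, so L(A) is finite; the longest accepting path visits 6 useful states, giving maximum string length 5.
Counting accepting paths from q2 by length: 3 of length 1, 4 of length 2, 8 of length 3, 11 of length 4, 6 of length 5. Total 32.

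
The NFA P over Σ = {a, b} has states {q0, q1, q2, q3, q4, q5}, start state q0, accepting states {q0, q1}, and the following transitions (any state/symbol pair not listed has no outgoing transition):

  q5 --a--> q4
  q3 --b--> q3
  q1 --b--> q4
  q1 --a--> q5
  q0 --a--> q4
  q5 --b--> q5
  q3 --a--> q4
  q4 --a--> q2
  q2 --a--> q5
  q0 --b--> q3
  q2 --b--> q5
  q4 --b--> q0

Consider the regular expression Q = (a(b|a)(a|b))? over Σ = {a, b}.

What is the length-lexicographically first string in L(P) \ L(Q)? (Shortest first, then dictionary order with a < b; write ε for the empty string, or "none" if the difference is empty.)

ab

The string ab is accepted by P but not by Q.
No shorter string lies in the difference, and ab is the lexicographically first length-2 string in L(P) \ L(Q).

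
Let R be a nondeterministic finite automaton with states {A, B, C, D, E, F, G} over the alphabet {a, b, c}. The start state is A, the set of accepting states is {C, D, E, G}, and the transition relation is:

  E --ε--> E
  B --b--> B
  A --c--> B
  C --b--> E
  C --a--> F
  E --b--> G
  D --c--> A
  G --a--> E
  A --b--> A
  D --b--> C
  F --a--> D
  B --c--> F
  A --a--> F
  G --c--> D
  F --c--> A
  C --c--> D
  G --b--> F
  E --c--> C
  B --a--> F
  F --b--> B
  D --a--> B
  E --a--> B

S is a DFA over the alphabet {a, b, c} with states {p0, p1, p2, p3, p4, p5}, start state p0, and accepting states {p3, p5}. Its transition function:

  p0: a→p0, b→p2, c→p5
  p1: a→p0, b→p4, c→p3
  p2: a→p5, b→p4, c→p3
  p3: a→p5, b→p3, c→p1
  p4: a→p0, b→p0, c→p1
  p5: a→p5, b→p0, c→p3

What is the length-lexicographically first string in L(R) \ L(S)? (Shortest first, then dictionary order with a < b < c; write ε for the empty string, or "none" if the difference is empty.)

The string aa is accepted by R but not by S.
No shorter string lies in the difference, and aa is the lexicographically first length-2 string in L(R) \ L(S).

aa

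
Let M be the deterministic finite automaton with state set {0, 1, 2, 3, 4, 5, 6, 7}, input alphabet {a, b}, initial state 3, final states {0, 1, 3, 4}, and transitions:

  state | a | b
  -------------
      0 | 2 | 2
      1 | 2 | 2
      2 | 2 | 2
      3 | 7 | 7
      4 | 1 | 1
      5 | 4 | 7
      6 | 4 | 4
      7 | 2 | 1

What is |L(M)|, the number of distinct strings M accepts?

The useful subgraph on states {1, 3, 7} is acyclic, so L(M) is finite; the longest accepting path visits 3 useful states, giving maximum string length 2.
Counting accepting paths from 3 by length: 1 of length 0, 2 of length 2. Total 3.

3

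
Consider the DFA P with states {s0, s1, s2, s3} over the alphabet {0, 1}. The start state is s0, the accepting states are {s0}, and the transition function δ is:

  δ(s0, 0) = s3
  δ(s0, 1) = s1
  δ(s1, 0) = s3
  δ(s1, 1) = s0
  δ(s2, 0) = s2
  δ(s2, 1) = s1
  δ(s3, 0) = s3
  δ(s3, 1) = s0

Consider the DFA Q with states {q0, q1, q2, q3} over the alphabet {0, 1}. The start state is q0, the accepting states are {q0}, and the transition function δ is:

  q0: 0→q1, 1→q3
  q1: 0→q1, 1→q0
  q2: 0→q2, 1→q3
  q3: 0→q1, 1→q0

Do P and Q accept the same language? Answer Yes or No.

Exploring the product automaton P × Q from the start pair (s0, q0), following both machines on each input symbol, reaches 3 state pairs: (s0, q0), (s3, q1), (s1, q3).
P accepts in {s0} and Q accepts in {q0}. In every reachable pair the two components are either both accepting — (s0, q0) — or both non-accepting, so no string is accepted by exactly one of the machines: L(P) \ L(Q) and L(Q) \ L(P) are both empty.
Hence every string is accepted by P iff it is accepted by Q, and the two languages coincide.

Yes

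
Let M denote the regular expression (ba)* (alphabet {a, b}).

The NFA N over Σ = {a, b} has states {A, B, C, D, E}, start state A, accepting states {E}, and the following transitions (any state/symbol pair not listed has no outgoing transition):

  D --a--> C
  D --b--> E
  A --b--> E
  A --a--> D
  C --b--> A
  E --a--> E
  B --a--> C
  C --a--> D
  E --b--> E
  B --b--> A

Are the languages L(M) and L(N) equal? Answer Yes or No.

The empty string ε is accepted by M but rejected by N.
So L(M) ≠ L(N).

No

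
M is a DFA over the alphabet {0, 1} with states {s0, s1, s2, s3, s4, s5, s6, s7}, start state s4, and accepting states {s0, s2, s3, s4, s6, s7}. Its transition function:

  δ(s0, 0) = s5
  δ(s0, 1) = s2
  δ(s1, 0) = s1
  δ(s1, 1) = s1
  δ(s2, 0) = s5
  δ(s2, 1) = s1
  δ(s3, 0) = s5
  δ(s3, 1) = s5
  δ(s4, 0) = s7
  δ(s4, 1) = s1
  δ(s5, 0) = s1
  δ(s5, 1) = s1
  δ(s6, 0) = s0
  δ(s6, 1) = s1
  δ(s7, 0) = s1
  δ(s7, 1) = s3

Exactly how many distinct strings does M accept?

The useful subgraph on states {s3, s4, s7} is acyclic, so L(M) is finite; the longest accepting path visits 3 useful states, giving maximum string length 2.
Counting accepting paths from s4 by length: 1 of length 0, 1 of length 1, 1 of length 2. Total 3.

3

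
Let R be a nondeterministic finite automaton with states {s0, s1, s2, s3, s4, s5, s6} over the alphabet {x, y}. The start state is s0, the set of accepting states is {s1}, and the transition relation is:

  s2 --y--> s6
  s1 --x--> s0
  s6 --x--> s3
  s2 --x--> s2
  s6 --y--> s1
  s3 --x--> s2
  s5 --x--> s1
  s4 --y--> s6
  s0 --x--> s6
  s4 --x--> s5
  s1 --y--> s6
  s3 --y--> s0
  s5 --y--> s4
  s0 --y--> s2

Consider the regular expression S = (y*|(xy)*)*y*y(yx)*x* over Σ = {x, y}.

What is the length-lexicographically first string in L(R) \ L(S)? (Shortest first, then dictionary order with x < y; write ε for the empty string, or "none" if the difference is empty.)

xy

The string xy is accepted by R but not by S.
No shorter string lies in the difference, and xy is the lexicographically first length-2 string in L(R) \ L(S).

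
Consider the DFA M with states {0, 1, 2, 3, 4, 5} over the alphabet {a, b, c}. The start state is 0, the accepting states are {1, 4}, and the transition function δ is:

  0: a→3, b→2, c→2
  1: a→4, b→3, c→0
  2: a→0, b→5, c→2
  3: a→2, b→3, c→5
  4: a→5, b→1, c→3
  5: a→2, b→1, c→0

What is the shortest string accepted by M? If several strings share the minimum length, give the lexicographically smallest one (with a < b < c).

A breadth-first search from 0 reaches an accepting state first via the path 0 → 3 → 5 → 1 on input acb.
No string of length < 3 is accepted (BFS exhausts all shorter strings without reaching an accepting state), and acb is the lexicographically least accepting string of length 3.

acb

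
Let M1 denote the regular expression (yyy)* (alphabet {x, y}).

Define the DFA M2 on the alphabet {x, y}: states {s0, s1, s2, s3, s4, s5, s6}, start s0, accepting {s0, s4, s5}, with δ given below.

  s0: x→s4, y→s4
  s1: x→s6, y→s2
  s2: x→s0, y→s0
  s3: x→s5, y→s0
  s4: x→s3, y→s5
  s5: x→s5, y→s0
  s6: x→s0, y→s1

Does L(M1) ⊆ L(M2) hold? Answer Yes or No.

Converting the expression M1 to a DFA (subset construction, then merging equivalent states) gives the minimal DFA with states {r0, r1, r2, r3}, start state r0, accepting states {r0} and transitions r0: x→r1, y→r2; r1: x→r1, y→r1; r2: x→r1, y→r3; r3: x→r1, y→r0.
Exploring the product automaton M1 × M2 from the start pair (r0, s0), following both machines on each input symbol, reaches 7 state pairs: (r0, s0), (r1, s4), (r2, s4), (r1, s3), (r1, s5), (r3, s5), (r1, s0).
M1 accepts in {r0} and M2 accepts in {s0, s4, s5}. The reachable pairs whose M1-component is accepting are (r0, s0); in each of them the M2-component is accepting too, so the product for L(M1) \ L(M2) (M1-component accepting, M2-component rejecting) has no reachable accepting pair and the difference is empty.
Hence every string in L(M1) is also in L(M2).

Yes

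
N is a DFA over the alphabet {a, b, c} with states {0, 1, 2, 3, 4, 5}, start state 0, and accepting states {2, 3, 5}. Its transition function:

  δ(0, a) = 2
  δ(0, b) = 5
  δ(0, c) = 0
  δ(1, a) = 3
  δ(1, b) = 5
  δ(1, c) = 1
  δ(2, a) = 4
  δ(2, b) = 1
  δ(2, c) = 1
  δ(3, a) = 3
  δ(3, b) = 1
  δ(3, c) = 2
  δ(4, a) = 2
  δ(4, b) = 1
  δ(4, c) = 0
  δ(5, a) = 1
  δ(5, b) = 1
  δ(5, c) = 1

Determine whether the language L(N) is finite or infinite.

infinite

State 0 is reachable from the start and can reach an accepting state, and it lies on the cycle 0 → 0.
Traversing that cycle any number of times yields accepted strings of unbounded length, so the language is infinite.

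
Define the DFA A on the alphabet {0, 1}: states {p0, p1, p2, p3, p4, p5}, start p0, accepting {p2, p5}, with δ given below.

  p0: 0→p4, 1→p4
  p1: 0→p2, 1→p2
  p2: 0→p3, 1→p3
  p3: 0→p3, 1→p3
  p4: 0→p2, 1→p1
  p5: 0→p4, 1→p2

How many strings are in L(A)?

The useful subgraph on states {p0, p1, p2, p4} is acyclic, so L(A) is finite; the longest accepting path visits 4 useful states, giving maximum string length 3.
Counting accepting paths from p0 by length: 2 of length 2, 4 of length 3. Total 6.

6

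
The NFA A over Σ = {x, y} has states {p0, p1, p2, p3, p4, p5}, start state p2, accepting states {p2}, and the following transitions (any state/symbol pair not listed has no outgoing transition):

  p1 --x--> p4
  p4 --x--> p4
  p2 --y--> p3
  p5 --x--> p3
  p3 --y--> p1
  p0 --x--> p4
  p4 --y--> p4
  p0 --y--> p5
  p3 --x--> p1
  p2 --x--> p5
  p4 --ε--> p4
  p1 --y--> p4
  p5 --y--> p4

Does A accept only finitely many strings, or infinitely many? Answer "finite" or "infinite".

The useful states (reachable from p2 and able to reach an accepting state) are {p2}.
Restricted to these states the transition graph has no cycle, so every accepting path has bounded length and L is finite.

finite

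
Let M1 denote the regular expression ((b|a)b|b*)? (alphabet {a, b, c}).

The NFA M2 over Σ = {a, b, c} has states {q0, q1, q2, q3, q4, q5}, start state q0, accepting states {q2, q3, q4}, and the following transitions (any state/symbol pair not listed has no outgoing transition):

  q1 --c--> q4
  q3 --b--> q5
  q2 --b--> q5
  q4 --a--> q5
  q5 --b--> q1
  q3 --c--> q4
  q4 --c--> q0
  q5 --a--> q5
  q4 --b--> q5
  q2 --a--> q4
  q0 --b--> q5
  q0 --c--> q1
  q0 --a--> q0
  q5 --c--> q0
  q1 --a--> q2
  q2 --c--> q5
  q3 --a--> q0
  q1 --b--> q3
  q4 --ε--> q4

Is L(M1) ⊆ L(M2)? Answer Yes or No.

The empty string ε is in L(M1) but not in L(M2).
So L(M1) ⊄ L(M2).

No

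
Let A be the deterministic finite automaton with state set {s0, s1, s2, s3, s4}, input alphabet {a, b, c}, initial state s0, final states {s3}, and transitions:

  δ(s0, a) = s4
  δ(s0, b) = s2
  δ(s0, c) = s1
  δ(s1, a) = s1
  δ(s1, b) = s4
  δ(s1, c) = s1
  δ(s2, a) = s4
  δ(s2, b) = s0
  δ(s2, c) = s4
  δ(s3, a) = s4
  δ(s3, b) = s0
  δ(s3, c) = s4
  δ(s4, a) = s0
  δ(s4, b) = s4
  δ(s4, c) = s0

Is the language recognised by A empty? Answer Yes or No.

Yes

The states reachable from the start state are {s0, s1, s2, s4}.
None of the accepting states {s3} is reachable, so no string is accepted and L(A) = ∅.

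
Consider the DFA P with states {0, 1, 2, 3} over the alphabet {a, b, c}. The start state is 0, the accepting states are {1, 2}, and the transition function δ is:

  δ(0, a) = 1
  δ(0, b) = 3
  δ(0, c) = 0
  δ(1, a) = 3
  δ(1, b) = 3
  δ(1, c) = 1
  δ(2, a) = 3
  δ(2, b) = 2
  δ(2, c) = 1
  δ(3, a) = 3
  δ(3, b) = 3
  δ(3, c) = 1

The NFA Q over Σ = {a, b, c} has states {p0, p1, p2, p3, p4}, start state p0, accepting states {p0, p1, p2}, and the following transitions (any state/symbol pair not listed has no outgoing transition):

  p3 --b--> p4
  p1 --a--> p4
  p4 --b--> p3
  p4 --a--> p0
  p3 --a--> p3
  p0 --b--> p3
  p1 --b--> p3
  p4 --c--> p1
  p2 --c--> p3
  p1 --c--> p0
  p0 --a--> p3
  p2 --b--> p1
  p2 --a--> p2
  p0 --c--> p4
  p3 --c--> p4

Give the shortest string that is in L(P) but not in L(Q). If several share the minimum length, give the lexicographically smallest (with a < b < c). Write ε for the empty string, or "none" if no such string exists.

a

The string a is accepted by P but not by Q.
No shorter string lies in the difference, and a is the lexicographically first length-1 string in L(P) \ L(Q).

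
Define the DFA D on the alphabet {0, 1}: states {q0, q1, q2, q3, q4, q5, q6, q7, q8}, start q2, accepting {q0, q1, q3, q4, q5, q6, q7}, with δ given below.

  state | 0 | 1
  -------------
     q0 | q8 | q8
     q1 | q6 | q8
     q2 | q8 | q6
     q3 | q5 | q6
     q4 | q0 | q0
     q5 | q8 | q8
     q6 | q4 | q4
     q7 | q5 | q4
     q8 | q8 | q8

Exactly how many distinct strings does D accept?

7

The useful subgraph on states {q0, q2, q4, q6} is acyclic, so L(D) is finite; the longest accepting path visits 4 useful states, giving maximum string length 3.
Counting accepting paths from q2 by length: 1 of length 1, 2 of length 2, 4 of length 3. Total 7.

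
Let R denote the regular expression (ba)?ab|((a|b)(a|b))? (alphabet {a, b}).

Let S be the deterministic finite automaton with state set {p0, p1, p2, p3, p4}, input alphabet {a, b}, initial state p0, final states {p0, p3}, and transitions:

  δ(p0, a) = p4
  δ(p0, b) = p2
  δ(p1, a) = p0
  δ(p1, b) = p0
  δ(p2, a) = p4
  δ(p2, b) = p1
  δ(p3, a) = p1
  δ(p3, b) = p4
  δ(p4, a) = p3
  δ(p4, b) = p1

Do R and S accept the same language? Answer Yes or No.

The string ab is accepted by R but rejected by S.
So L(R) ≠ L(S).

No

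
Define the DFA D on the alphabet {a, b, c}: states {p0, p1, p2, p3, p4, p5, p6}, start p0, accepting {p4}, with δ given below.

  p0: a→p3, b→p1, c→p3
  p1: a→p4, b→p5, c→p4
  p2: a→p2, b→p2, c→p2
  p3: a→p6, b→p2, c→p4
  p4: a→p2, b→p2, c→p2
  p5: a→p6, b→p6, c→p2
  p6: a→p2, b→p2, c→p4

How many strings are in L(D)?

The useful subgraph on states {p0, p1, p3, p4, p5, p6} is acyclic, so L(D) is finite; the longest accepting path visits 5 useful states, giving maximum string length 4.
Counting accepting paths from p0 by length: 4 of length 2, 2 of length 3, 2 of length 4. Total 8.

8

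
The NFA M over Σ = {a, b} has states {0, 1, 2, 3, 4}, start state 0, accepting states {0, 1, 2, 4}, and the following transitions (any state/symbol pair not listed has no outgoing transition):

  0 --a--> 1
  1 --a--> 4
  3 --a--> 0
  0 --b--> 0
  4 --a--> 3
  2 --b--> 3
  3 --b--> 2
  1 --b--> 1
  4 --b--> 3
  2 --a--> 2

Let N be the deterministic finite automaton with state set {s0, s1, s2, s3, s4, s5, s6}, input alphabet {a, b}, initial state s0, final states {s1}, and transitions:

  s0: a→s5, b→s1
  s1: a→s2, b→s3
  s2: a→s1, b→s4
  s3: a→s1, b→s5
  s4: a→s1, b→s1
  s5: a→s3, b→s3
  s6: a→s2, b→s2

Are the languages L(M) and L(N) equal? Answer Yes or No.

The empty string ε is accepted by M but rejected by N.
So L(M) ≠ L(N).

No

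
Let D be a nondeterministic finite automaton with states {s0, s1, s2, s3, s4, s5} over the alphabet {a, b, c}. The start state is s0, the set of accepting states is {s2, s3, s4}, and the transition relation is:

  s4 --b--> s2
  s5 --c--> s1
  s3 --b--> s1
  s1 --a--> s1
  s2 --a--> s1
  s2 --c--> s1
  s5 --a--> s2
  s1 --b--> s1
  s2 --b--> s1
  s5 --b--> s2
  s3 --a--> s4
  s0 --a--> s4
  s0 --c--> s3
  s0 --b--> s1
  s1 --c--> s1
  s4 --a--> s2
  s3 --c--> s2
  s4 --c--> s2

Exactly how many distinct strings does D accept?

10

The useful subgraph on states {s0, s2, s3, s4} is acyclic, so L(D) is finite; the longest accepting path visits 4 useful states, giving maximum string length 3.
Counting accepting paths from s0 by length: 2 of length 1, 5 of length 2, 3 of length 3. Total 10.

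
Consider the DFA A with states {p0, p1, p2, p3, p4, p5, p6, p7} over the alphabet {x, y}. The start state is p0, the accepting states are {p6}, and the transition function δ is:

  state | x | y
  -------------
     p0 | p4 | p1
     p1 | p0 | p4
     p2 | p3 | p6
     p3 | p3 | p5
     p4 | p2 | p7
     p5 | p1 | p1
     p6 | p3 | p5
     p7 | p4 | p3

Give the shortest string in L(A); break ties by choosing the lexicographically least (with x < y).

A breadth-first search from p0 reaches an accepting state first via the path p0 → p4 → p2 → p6 on input xxy.
No string of length < 3 is accepted (BFS exhausts all shorter strings without reaching an accepting state), and xxy is the lexicographically least accepting string of length 3.

xxy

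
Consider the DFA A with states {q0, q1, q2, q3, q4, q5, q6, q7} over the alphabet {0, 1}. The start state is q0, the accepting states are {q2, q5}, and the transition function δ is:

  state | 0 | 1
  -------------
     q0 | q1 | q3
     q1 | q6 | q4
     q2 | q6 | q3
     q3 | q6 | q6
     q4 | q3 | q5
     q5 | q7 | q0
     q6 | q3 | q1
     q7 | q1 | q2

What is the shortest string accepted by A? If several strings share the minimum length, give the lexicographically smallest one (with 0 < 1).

A breadth-first search from q0 reaches an accepting state first via the path q0 → q1 → q4 → q5 on input 011.
No string of length < 3 is accepted (BFS exhausts all shorter strings without reaching an accepting state), and 011 is the lexicographically least accepting string of length 3.

011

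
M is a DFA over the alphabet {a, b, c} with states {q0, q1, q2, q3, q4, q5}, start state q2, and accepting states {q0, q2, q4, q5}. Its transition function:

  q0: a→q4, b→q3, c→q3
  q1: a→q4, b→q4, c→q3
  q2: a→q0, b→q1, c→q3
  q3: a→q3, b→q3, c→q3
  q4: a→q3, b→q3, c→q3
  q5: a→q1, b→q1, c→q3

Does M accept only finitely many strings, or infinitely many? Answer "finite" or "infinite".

The useful states (reachable from q2 and able to reach an accepting state) are {q0, q1, q2, q4}.
Restricted to these states the transition graph has no cycle, so every accepting path has bounded length and L is finite.

finite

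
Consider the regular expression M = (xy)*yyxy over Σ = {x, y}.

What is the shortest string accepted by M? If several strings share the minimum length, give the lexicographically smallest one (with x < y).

yyxy

By inspection of the expression, no string of length less than 4 matches, and yyxy is the lexicographically first match of length 4.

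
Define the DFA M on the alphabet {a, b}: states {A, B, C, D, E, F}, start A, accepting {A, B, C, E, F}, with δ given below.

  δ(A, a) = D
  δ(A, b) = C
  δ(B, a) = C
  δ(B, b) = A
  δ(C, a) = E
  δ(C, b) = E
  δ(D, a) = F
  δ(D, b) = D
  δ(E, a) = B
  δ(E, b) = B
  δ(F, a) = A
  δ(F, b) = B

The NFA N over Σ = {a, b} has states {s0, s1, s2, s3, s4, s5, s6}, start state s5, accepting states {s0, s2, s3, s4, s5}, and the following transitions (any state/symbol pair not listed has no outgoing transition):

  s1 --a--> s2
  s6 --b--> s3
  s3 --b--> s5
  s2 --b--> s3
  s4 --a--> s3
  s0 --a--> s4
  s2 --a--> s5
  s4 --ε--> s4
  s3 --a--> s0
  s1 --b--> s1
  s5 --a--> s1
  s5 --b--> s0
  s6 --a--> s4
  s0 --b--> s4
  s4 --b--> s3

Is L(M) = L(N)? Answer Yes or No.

Exploring the product automaton M × N from the start pair (A, s5), following both machines on each input symbol, reaches 6 state pairs: (A, s5), (D, s1), (C, s0), (F, s2), (E, s4), (B, s3).
M accepts in {A, B, C, E, F} and N accepts in {s0, s2, s3, s4, s5}. In every reachable pair the two components are either both accepting — (A, s5), (C, s0), (F, s2), (E, s4), (B, s3) — or both non-accepting, so no string is accepted by exactly one of the machines: L(M) \ L(N) and L(N) \ L(M) are both empty.
Hence every string is accepted by M iff it is accepted by N, and the two languages coincide.

Yes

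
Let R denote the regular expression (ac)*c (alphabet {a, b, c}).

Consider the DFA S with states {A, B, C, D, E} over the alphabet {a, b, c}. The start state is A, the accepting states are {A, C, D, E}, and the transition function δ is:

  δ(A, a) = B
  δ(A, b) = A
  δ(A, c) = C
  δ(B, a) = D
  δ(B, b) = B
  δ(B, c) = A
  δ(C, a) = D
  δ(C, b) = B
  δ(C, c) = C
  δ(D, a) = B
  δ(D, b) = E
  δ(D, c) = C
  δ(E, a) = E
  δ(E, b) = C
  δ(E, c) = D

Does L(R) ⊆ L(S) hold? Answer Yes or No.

Converting the expression R to a DFA (subset construction, then merging equivalent states) gives the minimal DFA with states {r0, r1, r2, r3}, start state r0, accepting states {r3} and transitions r0: a→r1, b→r2, c→r3; r1: a→r2, b→r2, c→r0; r2: a→r2, b→r2, c→r2; r3: a→r2, b→r2, c→r2.
Exploring the product automaton R × S from the start pair (r0, A), following both machines on each input symbol, reaches 8 state pairs: (r0, A), (r1, B), (r2, A), (r3, C), (r2, D), (r2, B), (r2, C), (r2, E).
R accepts in {r3} and S accepts in {A, C, D, E}. The reachable pairs whose R-component is accepting are (r3, C); in each of them the S-component is accepting too, so the product for L(R) \ L(S) (R-component accepting, S-component rejecting) has no reachable accepting pair and the difference is empty.
Hence every string in L(R) is also in L(S).

Yes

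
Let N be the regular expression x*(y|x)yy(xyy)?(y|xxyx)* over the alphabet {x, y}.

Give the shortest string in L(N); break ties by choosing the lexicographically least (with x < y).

By inspection of the expression, no string of length less than 3 matches, and xyy is the lexicographically first match of length 3.

xyy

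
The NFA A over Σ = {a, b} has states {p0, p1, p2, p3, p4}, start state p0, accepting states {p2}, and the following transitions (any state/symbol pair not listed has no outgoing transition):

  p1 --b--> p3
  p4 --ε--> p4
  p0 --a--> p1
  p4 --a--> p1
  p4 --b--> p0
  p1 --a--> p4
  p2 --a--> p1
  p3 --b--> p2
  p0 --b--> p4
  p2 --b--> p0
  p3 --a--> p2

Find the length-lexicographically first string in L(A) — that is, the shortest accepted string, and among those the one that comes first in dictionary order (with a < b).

A breadth-first search from p0 reaches an accepting state first via the path p0 → p1 → p3 → p2 on input aba.
No string of length < 3 is accepted (BFS exhausts all shorter strings without reaching an accepting state), and aba is the lexicographically least accepting string of length 3.

aba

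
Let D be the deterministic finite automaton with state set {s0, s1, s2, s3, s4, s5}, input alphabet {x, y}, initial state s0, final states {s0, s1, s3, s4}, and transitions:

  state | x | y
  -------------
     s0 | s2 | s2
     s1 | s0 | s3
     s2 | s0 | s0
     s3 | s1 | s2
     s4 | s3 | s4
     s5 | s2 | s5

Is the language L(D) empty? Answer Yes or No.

The empty string ε is accepted: the run s0 ends in the accepting state s0.
Since at least one string is accepted, L(D) is not empty.

No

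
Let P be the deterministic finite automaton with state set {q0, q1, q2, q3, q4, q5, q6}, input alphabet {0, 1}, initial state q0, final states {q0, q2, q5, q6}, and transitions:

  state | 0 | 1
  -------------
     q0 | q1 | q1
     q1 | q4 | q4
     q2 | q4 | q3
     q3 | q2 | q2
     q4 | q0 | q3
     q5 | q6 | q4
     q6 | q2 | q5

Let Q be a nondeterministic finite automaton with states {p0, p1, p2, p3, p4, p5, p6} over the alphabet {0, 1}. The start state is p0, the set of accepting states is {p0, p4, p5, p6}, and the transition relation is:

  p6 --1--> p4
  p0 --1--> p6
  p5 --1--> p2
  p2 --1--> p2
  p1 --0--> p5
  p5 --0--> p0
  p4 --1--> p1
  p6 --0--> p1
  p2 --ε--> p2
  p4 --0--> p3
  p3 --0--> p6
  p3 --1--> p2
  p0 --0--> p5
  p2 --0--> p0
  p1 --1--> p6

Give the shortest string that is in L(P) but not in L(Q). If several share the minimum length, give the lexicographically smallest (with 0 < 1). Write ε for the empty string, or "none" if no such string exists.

110

The string 110 is accepted by P but not by Q.
No shorter string lies in the difference, and 110 is the lexicographically first length-3 string in L(P) \ L(Q).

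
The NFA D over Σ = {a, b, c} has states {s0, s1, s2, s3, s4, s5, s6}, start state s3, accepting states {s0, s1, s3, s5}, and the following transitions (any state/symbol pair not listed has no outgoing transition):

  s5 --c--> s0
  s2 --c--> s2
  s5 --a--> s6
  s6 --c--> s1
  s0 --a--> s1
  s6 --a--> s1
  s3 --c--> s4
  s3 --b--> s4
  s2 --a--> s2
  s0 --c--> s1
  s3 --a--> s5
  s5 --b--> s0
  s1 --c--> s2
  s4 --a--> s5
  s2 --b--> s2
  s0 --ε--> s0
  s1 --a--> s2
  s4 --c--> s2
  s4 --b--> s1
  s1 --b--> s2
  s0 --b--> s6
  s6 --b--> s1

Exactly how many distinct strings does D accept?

51

The useful subgraph on states {s0, s1, s3, s4, s5, s6} is acyclic, so L(D) is finite; the longest accepting path visits 6 useful states, giving maximum string length 5.
Counting accepting paths from s3 by length: 1 of length 0, 1 of length 1, 6 of length 2, 11 of length 3, 20 of length 4, 12 of length 5. Total 51.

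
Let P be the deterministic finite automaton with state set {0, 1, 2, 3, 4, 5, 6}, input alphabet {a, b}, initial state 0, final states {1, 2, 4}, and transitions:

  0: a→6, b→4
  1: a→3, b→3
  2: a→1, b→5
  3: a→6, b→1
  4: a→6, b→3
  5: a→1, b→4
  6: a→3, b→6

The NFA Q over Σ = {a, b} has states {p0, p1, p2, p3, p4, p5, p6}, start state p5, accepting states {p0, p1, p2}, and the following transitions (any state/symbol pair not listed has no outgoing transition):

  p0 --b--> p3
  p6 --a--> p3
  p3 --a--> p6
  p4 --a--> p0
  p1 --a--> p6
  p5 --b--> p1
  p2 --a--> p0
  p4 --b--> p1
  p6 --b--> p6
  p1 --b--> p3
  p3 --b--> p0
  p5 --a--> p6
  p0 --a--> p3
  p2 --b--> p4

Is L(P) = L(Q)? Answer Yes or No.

Exploring the product automaton P × Q from the start pair (0, p5), following both machines on each input symbol, reaches 5 state pairs: (0, p5), (6, p6), (4, p1), (3, p3), (1, p0).
P accepts in {1, 2, 4} and Q accepts in {p0, p1, p2}. In every reachable pair the two components are either both accepting — (4, p1), (1, p0) — or both non-accepting, so no string is accepted by exactly one of the machines: L(P) \ L(Q) and L(Q) \ L(P) are both empty.
Hence every string is accepted by P iff it is accepted by Q, and the two languages coincide.

Yes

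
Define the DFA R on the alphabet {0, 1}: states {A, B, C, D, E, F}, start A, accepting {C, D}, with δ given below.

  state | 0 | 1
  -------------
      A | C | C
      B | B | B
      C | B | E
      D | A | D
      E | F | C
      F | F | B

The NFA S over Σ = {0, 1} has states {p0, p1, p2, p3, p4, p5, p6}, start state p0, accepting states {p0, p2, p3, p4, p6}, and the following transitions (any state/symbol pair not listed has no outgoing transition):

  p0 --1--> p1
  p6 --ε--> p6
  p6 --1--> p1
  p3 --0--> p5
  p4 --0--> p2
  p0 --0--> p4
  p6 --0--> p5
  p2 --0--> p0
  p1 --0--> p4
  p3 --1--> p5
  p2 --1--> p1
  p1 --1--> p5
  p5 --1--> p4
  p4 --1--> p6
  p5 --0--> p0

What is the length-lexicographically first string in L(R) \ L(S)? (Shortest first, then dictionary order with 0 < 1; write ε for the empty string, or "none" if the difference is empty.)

The string 1 is accepted by R but not by S.
No shorter string lies in the difference, and 1 is the lexicographically first length-1 string in L(R) \ L(S).

1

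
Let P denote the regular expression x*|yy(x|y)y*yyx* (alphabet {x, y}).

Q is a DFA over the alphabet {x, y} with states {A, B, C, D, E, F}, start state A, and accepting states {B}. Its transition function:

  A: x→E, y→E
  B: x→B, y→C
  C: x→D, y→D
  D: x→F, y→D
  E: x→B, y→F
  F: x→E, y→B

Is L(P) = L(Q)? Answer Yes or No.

No

The empty string ε is accepted by P but rejected by Q.
So L(P) ≠ L(Q).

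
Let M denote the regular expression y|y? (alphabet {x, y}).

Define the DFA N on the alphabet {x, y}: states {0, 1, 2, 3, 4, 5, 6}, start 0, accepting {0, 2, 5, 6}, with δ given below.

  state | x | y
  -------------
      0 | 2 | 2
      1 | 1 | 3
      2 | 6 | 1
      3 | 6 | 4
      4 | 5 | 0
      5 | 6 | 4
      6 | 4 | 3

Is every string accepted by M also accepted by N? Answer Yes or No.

Converting the expression M to a DFA (subset construction, then merging equivalent states) gives the minimal DFA with states {m0, m1, m2}, start state m0, accepting states {m0, m2} and transitions m0: x→m1, y→m2; m1: x→m1, y→m1; m2: x→m1, y→m1.
Exploring the product automaton M × N from the start pair (m0, 0), following both machines on each input symbol, reaches 9 state pairs: (m0, 0), (m1, 2), (m2, 2), (m1, 6), (m1, 1), (m1, 4), (m1, 3), (m1, 5), (m1, 0).
M accepts in {m0, m2} and N accepts in {0, 2, 5, 6}. The reachable pairs whose M-component is accepting are (m0, 0), (m2, 2); in each of them the N-component is accepting too, so the product for L(M) \ L(N) (M-component accepting, N-component rejecting) has no reachable accepting pair and the difference is empty.
Hence every string in L(M) is also in L(N).

Yes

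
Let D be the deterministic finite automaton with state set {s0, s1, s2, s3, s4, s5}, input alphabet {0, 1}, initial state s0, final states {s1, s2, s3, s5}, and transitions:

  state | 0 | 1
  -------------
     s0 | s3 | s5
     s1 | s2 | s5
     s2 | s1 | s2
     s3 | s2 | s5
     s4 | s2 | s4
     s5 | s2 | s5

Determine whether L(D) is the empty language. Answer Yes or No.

The string 0 is accepted: the run s0 → s3 ends in the accepting state s3.
Since at least one string is accepted, L(D) is not empty.

No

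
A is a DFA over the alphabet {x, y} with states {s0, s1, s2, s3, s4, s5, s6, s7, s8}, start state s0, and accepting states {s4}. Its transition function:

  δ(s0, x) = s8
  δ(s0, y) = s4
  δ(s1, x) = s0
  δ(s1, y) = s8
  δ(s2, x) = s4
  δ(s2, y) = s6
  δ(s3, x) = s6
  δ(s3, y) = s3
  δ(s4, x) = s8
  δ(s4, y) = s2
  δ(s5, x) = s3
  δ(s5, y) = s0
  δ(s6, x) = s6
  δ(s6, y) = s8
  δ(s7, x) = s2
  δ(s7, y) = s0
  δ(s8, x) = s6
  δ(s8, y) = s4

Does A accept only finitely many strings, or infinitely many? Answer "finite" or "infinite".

State s8 is reachable from the start and can reach an accepting state, and it lies on the cycle s8 → s4 → s8.
Traversing that cycle any number of times yields accepted strings of unbounded length, so the language is infinite.

infinite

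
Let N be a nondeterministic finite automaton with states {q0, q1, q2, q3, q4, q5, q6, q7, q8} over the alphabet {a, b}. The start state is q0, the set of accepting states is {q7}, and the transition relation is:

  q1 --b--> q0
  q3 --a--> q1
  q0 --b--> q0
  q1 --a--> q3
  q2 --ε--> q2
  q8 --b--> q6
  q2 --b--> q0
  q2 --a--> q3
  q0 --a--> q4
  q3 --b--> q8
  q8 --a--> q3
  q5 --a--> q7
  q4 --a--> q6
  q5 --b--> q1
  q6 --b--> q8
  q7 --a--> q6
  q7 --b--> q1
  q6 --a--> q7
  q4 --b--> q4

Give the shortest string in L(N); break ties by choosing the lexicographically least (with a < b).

aaa

A breadth-first search from q0 reaches an accepting state first via the path q0 → q4 → q6 → q7 on input aaa.
No string of length < 3 is accepted (BFS exhausts all shorter strings without reaching an accepting state), and aaa is the lexicographically least accepting string of length 3.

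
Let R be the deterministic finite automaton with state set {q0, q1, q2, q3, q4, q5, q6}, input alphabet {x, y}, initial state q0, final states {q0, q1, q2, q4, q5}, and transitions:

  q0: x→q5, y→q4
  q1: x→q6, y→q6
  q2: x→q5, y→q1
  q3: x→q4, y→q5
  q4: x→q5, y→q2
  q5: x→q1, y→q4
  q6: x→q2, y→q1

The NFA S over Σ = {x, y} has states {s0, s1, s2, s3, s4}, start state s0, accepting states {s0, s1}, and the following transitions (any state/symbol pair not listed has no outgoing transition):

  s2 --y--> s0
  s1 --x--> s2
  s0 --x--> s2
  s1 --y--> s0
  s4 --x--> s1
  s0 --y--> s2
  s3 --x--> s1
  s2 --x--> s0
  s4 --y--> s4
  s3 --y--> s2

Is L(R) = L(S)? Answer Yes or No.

No

The string x is accepted by R but rejected by S.
So L(R) ≠ L(S).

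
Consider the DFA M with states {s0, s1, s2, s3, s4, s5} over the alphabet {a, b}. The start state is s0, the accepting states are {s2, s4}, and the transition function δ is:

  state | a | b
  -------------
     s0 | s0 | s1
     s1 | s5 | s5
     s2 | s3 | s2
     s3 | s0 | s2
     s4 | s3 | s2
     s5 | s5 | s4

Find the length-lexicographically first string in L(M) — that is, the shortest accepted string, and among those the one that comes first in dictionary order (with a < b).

bab

A breadth-first search from s0 reaches an accepting state first via the path s0 → s1 → s5 → s4 on input bab.
No string of length < 3 is accepted (BFS exhausts all shorter strings without reaching an accepting state), and bab is the lexicographically least accepting string of length 3.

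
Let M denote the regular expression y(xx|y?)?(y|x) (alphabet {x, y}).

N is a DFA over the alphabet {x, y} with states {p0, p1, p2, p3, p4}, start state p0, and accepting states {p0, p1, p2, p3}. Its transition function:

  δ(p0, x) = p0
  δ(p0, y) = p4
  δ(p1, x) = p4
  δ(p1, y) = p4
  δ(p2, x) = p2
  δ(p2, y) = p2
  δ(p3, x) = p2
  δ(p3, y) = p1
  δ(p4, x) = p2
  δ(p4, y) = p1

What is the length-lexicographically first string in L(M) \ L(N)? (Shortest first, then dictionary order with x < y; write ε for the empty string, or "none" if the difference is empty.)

The string yyx is accepted by M but not by N.
No shorter string lies in the difference, and yyx is the lexicographically first length-3 string in L(M) \ L(N).

yyx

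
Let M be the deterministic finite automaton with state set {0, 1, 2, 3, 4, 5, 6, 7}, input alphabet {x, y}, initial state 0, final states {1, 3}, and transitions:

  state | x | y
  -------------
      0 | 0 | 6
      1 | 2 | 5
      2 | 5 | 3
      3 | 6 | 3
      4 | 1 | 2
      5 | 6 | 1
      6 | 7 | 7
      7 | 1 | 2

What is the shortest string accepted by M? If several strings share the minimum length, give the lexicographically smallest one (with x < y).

yxx

A breadth-first search from 0 reaches an accepting state first via the path 0 → 6 → 7 → 1 on input yxx.
No string of length < 3 is accepted (BFS exhausts all shorter strings without reaching an accepting state), and yxx is the lexicographically least accepting string of length 3.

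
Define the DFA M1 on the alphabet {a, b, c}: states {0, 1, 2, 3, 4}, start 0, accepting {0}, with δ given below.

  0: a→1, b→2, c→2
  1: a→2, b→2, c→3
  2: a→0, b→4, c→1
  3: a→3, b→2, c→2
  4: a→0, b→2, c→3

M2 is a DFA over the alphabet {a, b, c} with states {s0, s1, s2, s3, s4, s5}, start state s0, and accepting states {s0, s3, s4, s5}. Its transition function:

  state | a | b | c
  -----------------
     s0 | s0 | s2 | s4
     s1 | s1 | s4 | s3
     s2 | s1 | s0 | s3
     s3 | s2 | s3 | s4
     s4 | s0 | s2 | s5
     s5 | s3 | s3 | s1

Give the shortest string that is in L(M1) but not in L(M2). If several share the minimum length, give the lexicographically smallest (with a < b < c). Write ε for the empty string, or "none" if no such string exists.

The string ba is accepted by M1 but not by M2.
No shorter string lies in the difference, and ba is the lexicographically first length-2 string in L(M1) \ L(M2).

ba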